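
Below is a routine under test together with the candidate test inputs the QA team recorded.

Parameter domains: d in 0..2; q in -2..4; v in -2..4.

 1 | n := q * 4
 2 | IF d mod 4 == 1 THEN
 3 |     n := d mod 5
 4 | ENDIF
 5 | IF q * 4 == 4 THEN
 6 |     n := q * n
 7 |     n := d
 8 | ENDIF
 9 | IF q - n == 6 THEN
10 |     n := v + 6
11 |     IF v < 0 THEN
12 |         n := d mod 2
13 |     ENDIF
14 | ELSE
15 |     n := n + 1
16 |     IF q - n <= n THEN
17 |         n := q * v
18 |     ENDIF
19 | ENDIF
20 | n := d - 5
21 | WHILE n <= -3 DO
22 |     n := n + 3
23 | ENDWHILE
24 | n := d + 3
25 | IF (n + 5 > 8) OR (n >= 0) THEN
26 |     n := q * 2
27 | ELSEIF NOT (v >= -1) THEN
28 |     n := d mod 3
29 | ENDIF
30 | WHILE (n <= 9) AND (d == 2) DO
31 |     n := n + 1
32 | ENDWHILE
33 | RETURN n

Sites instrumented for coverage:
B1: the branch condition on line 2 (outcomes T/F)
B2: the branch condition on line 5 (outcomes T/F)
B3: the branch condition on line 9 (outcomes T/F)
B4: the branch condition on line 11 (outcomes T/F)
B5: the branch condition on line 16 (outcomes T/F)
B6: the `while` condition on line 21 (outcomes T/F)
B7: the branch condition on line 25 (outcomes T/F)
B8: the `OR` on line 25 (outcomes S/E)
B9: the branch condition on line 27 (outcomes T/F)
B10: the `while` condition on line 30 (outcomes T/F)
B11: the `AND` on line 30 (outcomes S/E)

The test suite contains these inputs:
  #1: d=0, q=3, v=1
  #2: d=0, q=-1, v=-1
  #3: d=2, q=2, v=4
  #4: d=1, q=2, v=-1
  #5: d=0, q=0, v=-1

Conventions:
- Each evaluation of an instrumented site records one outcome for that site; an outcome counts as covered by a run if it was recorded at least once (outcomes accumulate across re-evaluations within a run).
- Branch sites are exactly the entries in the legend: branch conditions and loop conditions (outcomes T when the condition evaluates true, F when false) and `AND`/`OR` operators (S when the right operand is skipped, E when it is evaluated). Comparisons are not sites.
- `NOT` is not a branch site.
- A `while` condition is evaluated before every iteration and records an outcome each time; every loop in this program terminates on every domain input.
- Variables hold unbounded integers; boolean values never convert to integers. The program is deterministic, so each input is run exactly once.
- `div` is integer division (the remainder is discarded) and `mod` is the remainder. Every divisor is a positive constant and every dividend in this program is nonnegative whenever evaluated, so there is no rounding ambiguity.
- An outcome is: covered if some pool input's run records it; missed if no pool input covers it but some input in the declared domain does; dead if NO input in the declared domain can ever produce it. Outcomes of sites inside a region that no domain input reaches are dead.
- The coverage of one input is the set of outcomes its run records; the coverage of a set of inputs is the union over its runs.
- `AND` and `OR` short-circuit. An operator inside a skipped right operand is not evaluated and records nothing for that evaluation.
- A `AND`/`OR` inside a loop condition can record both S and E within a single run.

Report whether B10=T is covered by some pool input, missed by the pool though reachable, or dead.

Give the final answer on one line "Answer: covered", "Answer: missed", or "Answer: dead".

B10=T is recorded by pool input(s) 3 -> covered

Answer: covered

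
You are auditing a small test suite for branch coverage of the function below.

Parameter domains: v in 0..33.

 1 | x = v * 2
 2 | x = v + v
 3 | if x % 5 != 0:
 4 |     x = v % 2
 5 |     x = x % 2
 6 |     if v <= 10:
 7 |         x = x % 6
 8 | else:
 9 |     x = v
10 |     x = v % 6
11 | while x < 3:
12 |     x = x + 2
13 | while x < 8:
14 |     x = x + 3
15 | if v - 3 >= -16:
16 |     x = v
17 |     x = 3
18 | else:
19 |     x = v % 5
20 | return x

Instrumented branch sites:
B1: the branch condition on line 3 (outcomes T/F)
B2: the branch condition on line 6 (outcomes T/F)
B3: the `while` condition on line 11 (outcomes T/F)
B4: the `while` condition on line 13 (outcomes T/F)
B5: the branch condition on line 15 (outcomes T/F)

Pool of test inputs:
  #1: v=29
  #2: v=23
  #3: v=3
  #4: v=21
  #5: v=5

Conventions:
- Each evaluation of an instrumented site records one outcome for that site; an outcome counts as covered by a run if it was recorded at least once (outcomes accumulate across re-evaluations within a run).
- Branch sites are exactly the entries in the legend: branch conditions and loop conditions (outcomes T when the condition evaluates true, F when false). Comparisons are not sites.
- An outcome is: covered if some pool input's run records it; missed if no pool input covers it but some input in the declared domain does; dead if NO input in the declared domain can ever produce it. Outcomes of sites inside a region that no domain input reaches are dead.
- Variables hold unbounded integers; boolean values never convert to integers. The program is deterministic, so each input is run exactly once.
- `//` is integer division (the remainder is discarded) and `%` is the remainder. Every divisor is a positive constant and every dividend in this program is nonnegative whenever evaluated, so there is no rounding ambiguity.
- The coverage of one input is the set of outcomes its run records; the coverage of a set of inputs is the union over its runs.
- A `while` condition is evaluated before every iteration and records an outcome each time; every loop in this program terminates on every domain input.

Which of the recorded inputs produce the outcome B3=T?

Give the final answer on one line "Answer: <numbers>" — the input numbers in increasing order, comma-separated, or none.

input #1 (v=29): produces B3=T
input #2 (v=23): produces B3=T
input #3 (v=3): produces B3=T
input #4 (v=21): produces B3=T
input #5 (v=5): does not produce B3=T

Answer: 1, 2, 3, 4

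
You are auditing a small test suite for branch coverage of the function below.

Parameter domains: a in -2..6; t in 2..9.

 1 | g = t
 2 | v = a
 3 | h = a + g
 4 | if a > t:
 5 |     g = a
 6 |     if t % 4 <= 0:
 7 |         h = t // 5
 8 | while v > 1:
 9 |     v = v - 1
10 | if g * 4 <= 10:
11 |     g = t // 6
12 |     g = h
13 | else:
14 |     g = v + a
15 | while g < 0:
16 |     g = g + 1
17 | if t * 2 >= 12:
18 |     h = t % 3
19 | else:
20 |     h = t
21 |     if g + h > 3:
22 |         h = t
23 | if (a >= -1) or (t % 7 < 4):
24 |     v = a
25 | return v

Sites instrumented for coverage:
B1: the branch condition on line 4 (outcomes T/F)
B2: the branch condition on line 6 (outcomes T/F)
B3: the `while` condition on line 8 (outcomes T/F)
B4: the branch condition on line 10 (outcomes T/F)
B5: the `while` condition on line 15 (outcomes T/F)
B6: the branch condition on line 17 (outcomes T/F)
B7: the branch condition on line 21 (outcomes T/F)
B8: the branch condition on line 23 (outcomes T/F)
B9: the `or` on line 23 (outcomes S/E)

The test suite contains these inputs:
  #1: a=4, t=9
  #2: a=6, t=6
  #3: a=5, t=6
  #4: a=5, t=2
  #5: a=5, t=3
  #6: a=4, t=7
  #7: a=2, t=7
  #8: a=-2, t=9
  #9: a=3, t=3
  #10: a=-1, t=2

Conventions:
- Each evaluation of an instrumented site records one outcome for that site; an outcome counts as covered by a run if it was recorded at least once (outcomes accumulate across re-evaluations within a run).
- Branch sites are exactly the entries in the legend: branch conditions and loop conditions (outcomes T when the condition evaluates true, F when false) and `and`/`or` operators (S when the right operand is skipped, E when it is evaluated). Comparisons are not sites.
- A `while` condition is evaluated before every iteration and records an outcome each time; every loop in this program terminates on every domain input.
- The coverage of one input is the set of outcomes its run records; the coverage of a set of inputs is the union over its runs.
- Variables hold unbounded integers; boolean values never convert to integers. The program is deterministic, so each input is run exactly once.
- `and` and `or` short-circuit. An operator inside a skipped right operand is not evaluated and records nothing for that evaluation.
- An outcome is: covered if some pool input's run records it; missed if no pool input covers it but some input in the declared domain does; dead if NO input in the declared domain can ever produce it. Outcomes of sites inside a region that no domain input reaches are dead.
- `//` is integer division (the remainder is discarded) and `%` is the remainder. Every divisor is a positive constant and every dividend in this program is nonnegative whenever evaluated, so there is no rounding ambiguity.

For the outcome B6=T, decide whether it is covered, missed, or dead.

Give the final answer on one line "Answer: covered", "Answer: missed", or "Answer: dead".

B6=T is recorded by pool input(s) 1, 2, 3, 6, 7, 8 -> covered

Answer: covered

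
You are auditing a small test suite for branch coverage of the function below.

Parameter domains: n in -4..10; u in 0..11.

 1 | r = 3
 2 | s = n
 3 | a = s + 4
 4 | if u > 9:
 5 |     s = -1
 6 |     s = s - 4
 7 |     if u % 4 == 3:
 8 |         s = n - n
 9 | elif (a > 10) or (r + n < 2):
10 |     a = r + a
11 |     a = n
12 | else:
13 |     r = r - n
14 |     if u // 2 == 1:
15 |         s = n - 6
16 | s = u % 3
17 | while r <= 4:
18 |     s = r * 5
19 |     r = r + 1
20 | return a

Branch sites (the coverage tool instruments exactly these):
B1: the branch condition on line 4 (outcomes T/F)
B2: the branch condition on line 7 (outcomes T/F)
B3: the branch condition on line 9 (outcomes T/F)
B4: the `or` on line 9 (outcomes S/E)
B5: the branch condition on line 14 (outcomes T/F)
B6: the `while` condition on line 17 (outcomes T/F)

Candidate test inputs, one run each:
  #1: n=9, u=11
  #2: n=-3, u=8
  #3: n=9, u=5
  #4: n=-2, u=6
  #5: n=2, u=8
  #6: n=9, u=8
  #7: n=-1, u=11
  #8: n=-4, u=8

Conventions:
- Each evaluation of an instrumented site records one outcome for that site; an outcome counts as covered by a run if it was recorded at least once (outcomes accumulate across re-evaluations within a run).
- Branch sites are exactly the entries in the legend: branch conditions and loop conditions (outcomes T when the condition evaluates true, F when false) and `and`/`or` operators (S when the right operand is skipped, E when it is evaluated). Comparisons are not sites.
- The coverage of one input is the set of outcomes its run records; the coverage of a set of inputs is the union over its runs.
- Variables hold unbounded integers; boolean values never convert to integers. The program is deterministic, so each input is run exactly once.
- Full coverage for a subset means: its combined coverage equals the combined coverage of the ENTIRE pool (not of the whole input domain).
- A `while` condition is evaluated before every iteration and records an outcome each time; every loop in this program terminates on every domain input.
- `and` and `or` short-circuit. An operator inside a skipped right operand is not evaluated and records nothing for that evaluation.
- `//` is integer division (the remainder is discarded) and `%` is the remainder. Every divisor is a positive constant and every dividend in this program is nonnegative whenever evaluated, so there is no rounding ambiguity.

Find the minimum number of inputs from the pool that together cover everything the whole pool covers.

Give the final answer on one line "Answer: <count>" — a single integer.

input #1, n=9, u=11: events B1->T, B2->T, B6->T, B6->T, B6->F; outcomes B1=T, B2=T, B6=T, B6=F
input #2, n=-3, u=8: events B1->F, B4->E, B3->T, B6->T, B6->T, B6->F; outcomes B1=F, B3=T, B4=E, B6=T, B6=F
input #3, n=9, u=5: events B1->F, B4->S, B3->T, B6->T, B6->T, B6->F; outcomes B1=F, B3=T, B4=S, B6=T, B6=F
input #4, n=-2, u=6: events B1->F, B4->E, B3->T, B6->T, B6->T, B6->F; outcomes B1=F, B3=T, B4=E, B6=T, B6=F
input #5, n=2, u=8: events B1->F, B4->E, B3->F, B5->F, B6->T, B6->T, B6->T, B6->T, B6->F; outcomes B1=F, B3=F, B4=E, B5=F, B6=T, B6=F
input #6, n=9, u=8: events B1->F, B4->S, B3->T, B6->T, B6->T, B6->F; outcomes B1=F, B3=T, B4=S, B6=T, B6=F
input #7, n=-1, u=11: events B1->T, B2->T, B6->T, B6->T, B6->F; outcomes B1=T, B2=T, B6=T, B6=F
input #8, n=-4, u=8: events B1->F, B4->E, B3->T, B6->T, B6->T, B6->F; outcomes B1=F, B3=T, B4=E, B6=T, B6=F
union over all inputs: B1=T, B1=F, B2=T, B3=T, B3=F, B4=S, B4=E, B5=F, B6=T, B6=F (10 outcomes)
size 1 is not enough: best union over all size-1 subsets is 6/10
size 2 is not enough: best union over all size-2 subsets is 8/10
size 3: inputs {1, 3, 5} cover all 10 outcomes, and no lexicographically smaller subset of this size does

Answer: 3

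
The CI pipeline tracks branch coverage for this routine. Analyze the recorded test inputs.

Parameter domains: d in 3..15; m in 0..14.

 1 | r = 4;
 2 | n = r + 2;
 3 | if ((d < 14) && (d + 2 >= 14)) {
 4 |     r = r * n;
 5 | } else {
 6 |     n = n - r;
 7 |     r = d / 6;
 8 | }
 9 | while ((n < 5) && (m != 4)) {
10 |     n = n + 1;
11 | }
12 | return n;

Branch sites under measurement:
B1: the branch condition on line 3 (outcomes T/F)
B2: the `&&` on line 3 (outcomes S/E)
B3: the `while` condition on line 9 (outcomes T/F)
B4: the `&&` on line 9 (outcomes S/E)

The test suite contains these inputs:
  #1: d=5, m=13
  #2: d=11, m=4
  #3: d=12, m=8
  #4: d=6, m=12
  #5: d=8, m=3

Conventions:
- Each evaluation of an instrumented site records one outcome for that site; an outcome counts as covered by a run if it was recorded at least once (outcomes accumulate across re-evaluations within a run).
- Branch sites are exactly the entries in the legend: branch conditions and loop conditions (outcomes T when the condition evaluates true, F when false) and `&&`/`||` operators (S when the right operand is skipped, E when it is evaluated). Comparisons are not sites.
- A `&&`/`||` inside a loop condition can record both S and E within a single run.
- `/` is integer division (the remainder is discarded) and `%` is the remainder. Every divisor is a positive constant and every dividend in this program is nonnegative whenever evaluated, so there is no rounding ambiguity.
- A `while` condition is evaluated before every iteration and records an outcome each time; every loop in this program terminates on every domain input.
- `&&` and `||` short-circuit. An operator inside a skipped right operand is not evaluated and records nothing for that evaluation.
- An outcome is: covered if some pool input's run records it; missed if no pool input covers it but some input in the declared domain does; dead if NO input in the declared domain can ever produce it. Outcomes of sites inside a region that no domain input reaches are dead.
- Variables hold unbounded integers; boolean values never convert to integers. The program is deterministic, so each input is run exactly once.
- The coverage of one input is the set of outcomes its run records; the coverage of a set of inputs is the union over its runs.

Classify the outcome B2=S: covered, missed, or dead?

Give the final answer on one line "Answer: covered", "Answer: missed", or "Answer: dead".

no pool input records B2=S
but domain input (d=14, m=0) does record it -> reachable, so missed

Answer: missed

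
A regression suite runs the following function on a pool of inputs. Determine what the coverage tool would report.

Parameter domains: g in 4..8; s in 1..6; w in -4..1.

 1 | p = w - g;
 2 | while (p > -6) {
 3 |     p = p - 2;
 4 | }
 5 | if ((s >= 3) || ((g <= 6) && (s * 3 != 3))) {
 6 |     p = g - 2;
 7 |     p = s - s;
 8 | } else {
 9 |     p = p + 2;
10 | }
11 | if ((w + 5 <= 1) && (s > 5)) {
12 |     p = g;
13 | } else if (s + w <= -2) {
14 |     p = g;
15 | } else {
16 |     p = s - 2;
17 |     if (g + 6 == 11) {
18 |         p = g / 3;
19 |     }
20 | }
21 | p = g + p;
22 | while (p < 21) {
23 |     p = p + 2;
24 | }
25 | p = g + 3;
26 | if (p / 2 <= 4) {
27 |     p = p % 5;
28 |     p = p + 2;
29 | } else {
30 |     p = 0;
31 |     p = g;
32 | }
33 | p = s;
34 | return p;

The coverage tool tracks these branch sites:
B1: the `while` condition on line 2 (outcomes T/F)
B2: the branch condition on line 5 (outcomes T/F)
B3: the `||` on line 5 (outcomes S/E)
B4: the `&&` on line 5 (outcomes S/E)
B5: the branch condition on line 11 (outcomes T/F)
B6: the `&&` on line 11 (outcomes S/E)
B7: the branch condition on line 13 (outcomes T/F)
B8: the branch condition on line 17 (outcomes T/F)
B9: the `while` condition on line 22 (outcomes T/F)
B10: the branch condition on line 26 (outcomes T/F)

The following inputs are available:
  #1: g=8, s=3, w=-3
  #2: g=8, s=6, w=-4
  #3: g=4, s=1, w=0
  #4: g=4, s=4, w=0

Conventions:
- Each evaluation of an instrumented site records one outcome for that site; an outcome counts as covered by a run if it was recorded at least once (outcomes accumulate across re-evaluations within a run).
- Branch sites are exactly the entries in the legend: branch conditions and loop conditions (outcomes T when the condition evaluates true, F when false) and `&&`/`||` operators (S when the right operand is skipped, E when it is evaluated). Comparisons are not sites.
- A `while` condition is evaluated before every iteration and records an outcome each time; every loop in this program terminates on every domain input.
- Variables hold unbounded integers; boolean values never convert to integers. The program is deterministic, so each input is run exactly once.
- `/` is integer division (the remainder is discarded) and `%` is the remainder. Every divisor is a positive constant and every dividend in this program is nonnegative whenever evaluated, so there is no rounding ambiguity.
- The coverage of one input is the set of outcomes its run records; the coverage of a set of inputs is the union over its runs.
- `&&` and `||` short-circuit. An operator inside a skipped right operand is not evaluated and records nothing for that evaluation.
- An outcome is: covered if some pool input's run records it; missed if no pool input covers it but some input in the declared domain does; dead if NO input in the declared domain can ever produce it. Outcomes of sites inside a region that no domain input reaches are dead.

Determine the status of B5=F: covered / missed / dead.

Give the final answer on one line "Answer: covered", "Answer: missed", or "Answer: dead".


B5=F is recorded by pool input(s) 1, 3, 4 -> covered
Answer: covered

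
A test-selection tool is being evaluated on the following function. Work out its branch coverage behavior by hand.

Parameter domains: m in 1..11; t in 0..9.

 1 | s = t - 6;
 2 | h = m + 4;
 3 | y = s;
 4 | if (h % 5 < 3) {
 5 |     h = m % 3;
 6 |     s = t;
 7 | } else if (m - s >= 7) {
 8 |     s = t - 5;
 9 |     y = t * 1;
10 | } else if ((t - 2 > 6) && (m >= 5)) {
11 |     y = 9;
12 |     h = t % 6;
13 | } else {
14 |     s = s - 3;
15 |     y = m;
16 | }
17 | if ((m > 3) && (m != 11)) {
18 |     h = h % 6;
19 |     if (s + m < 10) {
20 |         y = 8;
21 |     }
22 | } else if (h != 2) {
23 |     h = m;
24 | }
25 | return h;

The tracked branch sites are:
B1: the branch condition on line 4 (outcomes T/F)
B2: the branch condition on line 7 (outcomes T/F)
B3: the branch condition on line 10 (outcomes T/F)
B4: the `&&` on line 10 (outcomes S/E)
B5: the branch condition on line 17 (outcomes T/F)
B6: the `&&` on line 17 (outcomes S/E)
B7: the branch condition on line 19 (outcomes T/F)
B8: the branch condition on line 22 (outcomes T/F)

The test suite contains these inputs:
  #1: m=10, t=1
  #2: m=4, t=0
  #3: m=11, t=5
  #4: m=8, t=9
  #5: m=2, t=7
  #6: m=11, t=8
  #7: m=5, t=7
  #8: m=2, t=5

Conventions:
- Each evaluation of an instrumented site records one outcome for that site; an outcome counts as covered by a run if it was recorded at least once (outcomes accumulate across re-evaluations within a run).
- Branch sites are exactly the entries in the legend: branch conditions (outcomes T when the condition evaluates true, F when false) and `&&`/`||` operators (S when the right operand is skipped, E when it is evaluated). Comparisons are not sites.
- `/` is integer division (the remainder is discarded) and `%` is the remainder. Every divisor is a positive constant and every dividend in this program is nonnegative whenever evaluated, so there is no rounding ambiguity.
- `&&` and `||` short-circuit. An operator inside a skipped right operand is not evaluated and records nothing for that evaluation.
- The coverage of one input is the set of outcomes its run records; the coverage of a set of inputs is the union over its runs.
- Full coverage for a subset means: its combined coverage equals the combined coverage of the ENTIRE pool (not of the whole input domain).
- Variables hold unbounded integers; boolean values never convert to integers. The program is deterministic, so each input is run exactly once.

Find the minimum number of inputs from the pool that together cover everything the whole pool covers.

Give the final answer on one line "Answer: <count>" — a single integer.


test 1 (m=10, t=1) fires B1->F, B2->T, B6->E, B5->T, B7->T; hits B1=F, B2=T, B5=T, B6=E, B7=T
test 2 (m=4, t=0) fires B1->F, B2->T, B6->E, B5->T, B7->T; hits B1=F, B2=T, B5=T, B6=E, B7=T
test 3 (m=11, t=5) fires B1->T, B6->E, B5->F, B8->F; hits B1=T, B5=F, B6=E, B8=F
test 4 (m=8, t=9) fires B1->T, B6->E, B5->T, B7->F; hits B1=T, B5=T, B6=E, B7=F
test 5 (m=2, t=7) fires B1->T, B6->S, B5->F, B8->F; hits B1=T, B5=F, B6=S, B8=F
test 6 (m=11, t=8) fires B1->T, B6->E, B5->F, B8->F; hits B1=T, B5=F, B6=E, B8=F
test 7 (m=5, t=7) fires B1->F, B2->F, B4->S, B3->F, B6->E, B5->T, B7->T; hits B1=F, B2=F, B3=F, B4=S, B5=T, B6=E, B7=T
test 8 (m=2, t=5) fires B1->T, B6->S, B5->F, B8->F; hits B1=T, B5=F, B6=S, B8=F
union over all inputs: B1=T, B1=F, B2=T, B2=F, B3=F, B4=S, B5=T, B5=F, B6=S, B6=E, B7=T, B7=F, B8=F (13 outcomes)
no size-1 subset reaches all 13 outcomes (best union: 7/13)
no size-2 subset reaches all 13 outcomes (best union: 11/13)
no size-3 subset reaches all 13 outcomes (best union: 12/13)
at size 4, {1, 4, 5, 7} reaches all 13 outcomes; every lexicographically earlier size-4 subset fails
Answer: 4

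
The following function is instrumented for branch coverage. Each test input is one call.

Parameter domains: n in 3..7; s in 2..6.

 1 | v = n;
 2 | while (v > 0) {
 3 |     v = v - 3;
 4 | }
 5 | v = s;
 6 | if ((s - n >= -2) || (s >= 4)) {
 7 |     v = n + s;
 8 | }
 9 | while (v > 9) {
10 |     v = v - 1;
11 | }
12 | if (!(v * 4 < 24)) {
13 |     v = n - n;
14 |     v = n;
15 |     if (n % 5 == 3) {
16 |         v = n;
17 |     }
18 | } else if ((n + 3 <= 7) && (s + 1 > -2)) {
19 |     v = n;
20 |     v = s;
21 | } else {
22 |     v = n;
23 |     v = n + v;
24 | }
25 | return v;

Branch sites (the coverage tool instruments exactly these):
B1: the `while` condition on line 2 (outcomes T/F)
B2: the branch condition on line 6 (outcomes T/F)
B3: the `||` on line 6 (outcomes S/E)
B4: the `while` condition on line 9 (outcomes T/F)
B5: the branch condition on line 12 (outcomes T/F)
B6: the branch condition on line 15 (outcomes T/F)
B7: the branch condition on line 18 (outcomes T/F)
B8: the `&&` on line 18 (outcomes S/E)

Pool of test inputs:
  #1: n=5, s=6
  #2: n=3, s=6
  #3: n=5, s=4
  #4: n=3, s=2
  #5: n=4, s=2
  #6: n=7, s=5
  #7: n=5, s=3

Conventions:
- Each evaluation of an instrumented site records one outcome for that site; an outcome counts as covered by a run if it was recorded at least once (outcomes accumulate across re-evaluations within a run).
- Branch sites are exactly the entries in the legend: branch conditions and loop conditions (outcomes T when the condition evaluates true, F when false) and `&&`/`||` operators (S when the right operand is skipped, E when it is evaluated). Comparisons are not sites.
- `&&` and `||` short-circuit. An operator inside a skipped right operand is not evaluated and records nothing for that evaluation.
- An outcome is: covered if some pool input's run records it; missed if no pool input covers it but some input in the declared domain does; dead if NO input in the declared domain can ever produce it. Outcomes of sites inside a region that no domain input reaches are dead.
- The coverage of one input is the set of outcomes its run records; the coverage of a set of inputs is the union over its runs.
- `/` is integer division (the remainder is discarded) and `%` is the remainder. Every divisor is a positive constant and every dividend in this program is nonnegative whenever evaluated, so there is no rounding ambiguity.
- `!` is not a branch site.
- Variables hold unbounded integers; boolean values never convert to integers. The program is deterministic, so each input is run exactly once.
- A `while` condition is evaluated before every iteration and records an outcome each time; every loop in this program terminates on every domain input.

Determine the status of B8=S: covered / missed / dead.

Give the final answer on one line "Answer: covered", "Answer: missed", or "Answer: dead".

no pool input records B8=S
but domain input (n=5, s=2) does record it -> reachable, so missed

Answer: missed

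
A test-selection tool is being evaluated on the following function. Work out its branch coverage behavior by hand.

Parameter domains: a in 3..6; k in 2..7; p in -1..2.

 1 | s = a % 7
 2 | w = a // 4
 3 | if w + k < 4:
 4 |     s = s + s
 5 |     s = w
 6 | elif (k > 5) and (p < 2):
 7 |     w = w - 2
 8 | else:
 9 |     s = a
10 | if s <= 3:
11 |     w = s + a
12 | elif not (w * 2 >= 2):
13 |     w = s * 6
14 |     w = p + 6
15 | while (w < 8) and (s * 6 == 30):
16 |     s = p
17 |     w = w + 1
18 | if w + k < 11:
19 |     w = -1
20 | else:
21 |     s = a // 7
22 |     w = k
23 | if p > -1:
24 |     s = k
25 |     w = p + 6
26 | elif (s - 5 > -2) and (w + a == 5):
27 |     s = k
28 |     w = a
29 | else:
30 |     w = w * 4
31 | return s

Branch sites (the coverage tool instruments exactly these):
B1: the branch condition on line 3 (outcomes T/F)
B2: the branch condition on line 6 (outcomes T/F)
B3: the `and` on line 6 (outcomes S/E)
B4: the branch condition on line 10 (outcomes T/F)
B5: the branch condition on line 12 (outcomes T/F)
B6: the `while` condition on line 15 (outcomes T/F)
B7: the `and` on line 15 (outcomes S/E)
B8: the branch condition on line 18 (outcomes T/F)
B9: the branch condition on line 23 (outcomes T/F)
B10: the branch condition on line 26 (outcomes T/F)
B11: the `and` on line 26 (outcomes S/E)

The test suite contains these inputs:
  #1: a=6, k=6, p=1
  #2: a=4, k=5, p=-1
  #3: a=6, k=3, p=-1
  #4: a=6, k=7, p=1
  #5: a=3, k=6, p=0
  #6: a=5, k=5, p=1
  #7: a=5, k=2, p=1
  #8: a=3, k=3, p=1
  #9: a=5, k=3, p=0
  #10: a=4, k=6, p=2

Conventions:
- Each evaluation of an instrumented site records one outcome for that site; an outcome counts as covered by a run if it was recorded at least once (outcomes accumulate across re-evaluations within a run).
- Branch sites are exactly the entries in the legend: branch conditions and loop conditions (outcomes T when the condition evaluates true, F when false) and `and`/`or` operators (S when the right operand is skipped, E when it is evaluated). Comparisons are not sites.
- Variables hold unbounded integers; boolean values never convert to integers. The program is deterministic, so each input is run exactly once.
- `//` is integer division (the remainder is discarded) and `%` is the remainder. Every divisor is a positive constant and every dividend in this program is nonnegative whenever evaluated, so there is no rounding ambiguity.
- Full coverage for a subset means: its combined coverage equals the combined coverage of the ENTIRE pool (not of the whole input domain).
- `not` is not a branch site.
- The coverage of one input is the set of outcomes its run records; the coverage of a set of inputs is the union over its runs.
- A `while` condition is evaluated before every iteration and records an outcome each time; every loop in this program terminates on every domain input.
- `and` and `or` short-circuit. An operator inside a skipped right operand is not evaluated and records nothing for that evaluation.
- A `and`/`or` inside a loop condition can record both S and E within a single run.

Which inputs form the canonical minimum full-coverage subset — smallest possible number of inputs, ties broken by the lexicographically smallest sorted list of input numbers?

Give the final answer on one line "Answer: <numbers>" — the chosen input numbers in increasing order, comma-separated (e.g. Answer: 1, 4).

run #1 (a=6, k=6, p=1) records B1=F, B2=T, B3=E, B4=F, B5=T, B6=F, B7=E, B8=F, B9=T
run #2 (a=4, k=5, p=-1) records B1=F, B2=F, B3=S, B4=F, B5=F, B6=F, B7=E, B8=T, B9=F, B10=F, B11=E
run #3 (a=6, k=3, p=-1) records B1=F, B2=F, B3=S, B4=F, B5=F, B6=F, B7=E, B8=T, B9=F, B10=T, B11=E
run #4 (a=6, k=7, p=1) records B1=F, B2=T, B3=E, B4=F, B5=T, B6=F, B7=E, B8=F, B9=T
run #5 (a=3, k=6, p=0) records B1=F, B2=T, B3=E, B4=T, B6=F, B7=E, B8=F, B9=T
run #6 (a=5, k=5, p=1) records B1=F, B2=F, B3=S, B4=F, B5=F, B6=T, B6=F, B7=E, B8=T, B9=T
run #7 (a=5, k=2, p=1) records B1=T, B4=T, B6=F, B7=E, B8=T, B9=T
run #8 (a=3, k=3, p=1) records B1=T, B4=T, B6=F, B7=E, B8=T, B9=T
run #9 (a=5, k=3, p=0) records B1=F, B2=F, B3=S, B4=F, B5=F, B6=T, B6=F, B7=E, B8=T, B9=T
run #10 (a=4, k=6, p=2) records B1=F, B2=F, B3=E, B4=F, B5=F, B6=F, B7=E, B8=T, B9=T
pool-wide coverage (20 outcomes): B1=T, B1=F, B2=T, B2=F, B3=S, B3=E, B4=T, B4=F, B5=T, B5=F, B6=T, B6=F, B7=E, B8=T, B8=F, B9=T, B9=F, B10=T, B10=F, B11=E
checked all size-1 subsets: none covers 20 outcomes (max 11/20)
checked all size-2 subsets: none covers 20 outcomes (max 16/20)
checked all size-3 subsets: none covers 20 outcomes (max 18/20)
checked all size-4 subsets: none covers 20 outcomes (max 19/20)
at size 5, {1, 2, 3, 6, 7} reaches all 20 outcomes; every lexicographically earlier size-5 subset fails

Answer: 1, 2, 3, 6, 7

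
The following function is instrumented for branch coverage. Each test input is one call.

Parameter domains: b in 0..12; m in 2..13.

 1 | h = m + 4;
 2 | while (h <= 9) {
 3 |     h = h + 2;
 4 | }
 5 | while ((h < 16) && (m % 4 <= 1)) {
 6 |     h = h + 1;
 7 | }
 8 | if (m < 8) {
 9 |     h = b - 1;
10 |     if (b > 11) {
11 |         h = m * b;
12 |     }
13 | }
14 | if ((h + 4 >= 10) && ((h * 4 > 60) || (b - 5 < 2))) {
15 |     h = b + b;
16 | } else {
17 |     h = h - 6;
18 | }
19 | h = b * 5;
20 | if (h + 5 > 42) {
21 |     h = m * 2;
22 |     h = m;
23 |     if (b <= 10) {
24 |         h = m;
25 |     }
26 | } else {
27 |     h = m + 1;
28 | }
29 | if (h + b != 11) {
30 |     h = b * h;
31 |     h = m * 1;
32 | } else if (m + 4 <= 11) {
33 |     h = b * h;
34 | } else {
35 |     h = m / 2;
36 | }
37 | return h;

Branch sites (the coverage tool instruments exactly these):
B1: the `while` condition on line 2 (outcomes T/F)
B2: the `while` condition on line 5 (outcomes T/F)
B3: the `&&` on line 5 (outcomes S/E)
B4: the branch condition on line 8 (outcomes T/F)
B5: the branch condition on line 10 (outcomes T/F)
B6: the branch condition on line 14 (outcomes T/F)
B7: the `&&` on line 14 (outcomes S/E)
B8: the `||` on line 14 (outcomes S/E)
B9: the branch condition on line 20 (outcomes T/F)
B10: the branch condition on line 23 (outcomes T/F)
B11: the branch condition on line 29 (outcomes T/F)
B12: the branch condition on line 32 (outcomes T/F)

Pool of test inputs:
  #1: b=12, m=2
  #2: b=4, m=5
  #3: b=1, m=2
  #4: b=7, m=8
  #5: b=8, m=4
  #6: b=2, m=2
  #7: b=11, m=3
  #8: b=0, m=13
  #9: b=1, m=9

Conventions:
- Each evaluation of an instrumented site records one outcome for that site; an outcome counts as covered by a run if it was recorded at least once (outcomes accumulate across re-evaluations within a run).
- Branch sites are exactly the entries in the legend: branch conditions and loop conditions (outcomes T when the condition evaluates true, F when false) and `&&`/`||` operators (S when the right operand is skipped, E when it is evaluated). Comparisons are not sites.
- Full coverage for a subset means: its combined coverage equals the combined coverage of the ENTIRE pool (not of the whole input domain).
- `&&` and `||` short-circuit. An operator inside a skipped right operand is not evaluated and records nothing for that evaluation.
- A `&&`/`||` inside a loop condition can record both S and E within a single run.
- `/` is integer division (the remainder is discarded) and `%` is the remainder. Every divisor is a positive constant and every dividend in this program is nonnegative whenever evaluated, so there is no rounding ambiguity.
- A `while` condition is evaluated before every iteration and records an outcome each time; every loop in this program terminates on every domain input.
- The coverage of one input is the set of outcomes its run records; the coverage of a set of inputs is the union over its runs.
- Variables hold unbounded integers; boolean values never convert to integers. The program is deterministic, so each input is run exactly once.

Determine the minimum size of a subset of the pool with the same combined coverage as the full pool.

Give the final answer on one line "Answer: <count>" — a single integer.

run #1 (b=12, m=2) runs B1->T, B1->T, B1->F, B3->E, B2->F, B4->T, B5->T, B7->E, B8->S, B6->T, B9->T, B10->F, B11->T; records B1=T, B1=F, B2=F, B3=E, B4=T, B5=T, B6=T, B7=E, B8=S, B9=T, B10=F, B11=T
run #2 (b=4, m=5) runs B1->T, B1->F, B3->E, B2->T, B3->E, B2->T, B3->E, B2->T, B3->E, B2->T, B3->E, B2->T, B3->S, B2->F, ...; records B1=T, B1=F, B2=T, B2=F, B3=S, B3=E, B4=T, B5=F, B6=F, B7=S, B9=F, B11=T
run #3 (b=1, m=2) runs B1->T, B1->T, B1->F, B3->E, B2->F, B4->T, B5->F, B7->S, B6->F, B9->F, B11->T; records B1=T, B1=F, B2=F, B3=E, B4=T, B5=F, B6=F, B7=S, B9=F, B11=T
run #4 (b=7, m=8) runs B1->F, B3->E, B2->T, B3->E, B2->T, B3->E, B2->T, B3->E, B2->T, B3->S, B2->F, B4->F, B7->E, B8->S, ...; records B1=F, B2=T, B2=F, B3=S, B3=E, B4=F, B6=T, B7=E, B8=S, B9=F, B11=T
run #5 (b=8, m=4) runs B1->T, B1->F, B3->E, B2->T, B3->E, B2->T, B3->E, B2->T, B3->E, B2->T, B3->E, B2->T, B3->E, B2->T, ...; records B1=T, B1=F, B2=T, B2=F, B3=S, B3=E, B4=T, B5=F, B6=F, B7=E, B8=E, B9=T, B10=T, B11=T
run #6 (b=2, m=2) runs B1->T, B1->T, B1->F, B3->E, B2->F, B4->T, B5->F, B7->S, B6->F, B9->F, B11->T; records B1=T, B1=F, B2=F, B3=E, B4=T, B5=F, B6=F, B7=S, B9=F, B11=T
run #7 (b=11, m=3) runs B1->T, B1->T, B1->F, B3->E, B2->F, B4->T, B5->F, B7->E, B8->E, B6->F, B9->T, B10->F, B11->T; records B1=T, B1=F, B2=F, B3=E, B4=T, B5=F, B6=F, B7=E, B8=E, B9=T, B10=F, B11=T
run #8 (b=0, m=13) runs B1->F, B3->S, B2->F, B4->F, B7->E, B8->S, B6->T, B9->F, B11->T; records B1=F, B2=F, B3=S, B4=F, B6=T, B7=E, B8=S, B9=F, B11=T
run #9 (b=1, m=9) runs B1->F, B3->E, B2->T, B3->E, B2->T, B3->E, B2->T, B3->S, B2->F, B4->F, B7->E, B8->S, B6->T, B9->F, ...; records B1=F, B2=T, B2=F, B3=S, B3=E, B4=F, B6=T, B7=E, B8=S, B9=F, B11=F, B12=F
pool-wide coverage (23 outcomes): B1=T, B1=F, B2=T, B2=F, B3=S, B3=E, B4=T, B4=F, B5=T, B5=F, B6=T, B6=F, B7=S, B7=E, B8=S, B8=E, B9=T, B9=F, B10=T, B10=F, B11=T, B11=F, B12=F
every size-1 subset falls short of the 23 outcomes (best: 14/23)
every size-2 subset falls short of the 23 outcomes (best: 20/23)
every size-3 subset falls short of the 23 outcomes (best: 22/23)
the canonical winner is {1, 2, 5, 9}: size 4, full 23-outcome coverage, earliest index list among size-4 covers

Answer: 4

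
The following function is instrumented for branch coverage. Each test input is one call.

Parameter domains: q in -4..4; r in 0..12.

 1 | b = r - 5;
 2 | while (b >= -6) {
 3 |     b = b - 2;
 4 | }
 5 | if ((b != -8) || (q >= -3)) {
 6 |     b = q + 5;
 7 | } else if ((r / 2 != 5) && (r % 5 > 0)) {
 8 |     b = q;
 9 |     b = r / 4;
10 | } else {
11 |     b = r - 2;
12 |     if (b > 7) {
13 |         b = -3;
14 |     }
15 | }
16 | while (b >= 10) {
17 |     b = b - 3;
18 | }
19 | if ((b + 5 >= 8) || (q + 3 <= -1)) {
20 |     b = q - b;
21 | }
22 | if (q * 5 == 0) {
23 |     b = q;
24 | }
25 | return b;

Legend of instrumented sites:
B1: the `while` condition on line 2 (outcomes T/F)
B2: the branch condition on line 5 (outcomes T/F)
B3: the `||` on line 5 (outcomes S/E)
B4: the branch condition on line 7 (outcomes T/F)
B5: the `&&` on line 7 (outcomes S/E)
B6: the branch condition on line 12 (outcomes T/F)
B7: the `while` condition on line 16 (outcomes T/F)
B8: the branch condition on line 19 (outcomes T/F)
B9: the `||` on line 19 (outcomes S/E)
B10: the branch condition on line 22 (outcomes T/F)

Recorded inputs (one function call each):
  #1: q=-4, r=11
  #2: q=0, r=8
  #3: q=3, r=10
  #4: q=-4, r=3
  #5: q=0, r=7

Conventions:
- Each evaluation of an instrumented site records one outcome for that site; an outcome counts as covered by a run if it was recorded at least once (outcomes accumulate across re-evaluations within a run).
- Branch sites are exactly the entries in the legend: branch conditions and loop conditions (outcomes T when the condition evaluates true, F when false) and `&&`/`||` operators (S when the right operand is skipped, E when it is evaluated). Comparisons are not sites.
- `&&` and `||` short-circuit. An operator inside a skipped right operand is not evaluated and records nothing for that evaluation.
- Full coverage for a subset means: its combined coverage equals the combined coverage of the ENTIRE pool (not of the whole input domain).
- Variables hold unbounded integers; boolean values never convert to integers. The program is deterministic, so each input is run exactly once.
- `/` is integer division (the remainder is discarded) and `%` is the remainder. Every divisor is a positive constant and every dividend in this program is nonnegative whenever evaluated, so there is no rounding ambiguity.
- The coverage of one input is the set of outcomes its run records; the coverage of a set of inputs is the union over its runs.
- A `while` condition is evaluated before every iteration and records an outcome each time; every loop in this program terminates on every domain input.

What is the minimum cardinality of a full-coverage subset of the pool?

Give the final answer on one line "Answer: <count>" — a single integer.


#1 (q=-4, r=11) -> covered: B1=T, B1=F, B2=F, B3=E, B4=F, B5=S, B6=T, B7=F, B8=T, B9=E, B10=F
#2 (q=0, r=8) -> covered: B1=T, B1=F, B2=T, B3=S, B7=F, B8=T, B9=S, B10=T
#3 (q=3, r=10) -> covered: B1=T, B1=F, B2=T, B3=S, B7=F, B8=T, B9=S, B10=F
#4 (q=-4, r=3) -> covered: B1=T, B1=F, B2=F, B3=E, B4=T, B5=E, B7=F, B8=T, B9=E, B10=F
#5 (q=0, r=7) -> covered: B1=T, B1=F, B2=T, B3=E, B7=F, B8=T, B9=S, B10=T
pool-wide coverage (17 outcomes): B1=T, B1=F, B2=T, B2=F, B3=S, B3=E, B4=T, B4=F, B5=S, B5=E, B6=T, B7=F, B8=T, B9=S, B9=E, B10=T, B10=F
checked all size-1 subsets: none covers 17 outcomes (max 11/17)
checked all size-2 subsets: none covers 17 outcomes (max 15/17)
inputs {1, 2, 4} (size 3) cover everything; no size-3 subset with a lexicographically smaller index list covers all 17
Answer: 3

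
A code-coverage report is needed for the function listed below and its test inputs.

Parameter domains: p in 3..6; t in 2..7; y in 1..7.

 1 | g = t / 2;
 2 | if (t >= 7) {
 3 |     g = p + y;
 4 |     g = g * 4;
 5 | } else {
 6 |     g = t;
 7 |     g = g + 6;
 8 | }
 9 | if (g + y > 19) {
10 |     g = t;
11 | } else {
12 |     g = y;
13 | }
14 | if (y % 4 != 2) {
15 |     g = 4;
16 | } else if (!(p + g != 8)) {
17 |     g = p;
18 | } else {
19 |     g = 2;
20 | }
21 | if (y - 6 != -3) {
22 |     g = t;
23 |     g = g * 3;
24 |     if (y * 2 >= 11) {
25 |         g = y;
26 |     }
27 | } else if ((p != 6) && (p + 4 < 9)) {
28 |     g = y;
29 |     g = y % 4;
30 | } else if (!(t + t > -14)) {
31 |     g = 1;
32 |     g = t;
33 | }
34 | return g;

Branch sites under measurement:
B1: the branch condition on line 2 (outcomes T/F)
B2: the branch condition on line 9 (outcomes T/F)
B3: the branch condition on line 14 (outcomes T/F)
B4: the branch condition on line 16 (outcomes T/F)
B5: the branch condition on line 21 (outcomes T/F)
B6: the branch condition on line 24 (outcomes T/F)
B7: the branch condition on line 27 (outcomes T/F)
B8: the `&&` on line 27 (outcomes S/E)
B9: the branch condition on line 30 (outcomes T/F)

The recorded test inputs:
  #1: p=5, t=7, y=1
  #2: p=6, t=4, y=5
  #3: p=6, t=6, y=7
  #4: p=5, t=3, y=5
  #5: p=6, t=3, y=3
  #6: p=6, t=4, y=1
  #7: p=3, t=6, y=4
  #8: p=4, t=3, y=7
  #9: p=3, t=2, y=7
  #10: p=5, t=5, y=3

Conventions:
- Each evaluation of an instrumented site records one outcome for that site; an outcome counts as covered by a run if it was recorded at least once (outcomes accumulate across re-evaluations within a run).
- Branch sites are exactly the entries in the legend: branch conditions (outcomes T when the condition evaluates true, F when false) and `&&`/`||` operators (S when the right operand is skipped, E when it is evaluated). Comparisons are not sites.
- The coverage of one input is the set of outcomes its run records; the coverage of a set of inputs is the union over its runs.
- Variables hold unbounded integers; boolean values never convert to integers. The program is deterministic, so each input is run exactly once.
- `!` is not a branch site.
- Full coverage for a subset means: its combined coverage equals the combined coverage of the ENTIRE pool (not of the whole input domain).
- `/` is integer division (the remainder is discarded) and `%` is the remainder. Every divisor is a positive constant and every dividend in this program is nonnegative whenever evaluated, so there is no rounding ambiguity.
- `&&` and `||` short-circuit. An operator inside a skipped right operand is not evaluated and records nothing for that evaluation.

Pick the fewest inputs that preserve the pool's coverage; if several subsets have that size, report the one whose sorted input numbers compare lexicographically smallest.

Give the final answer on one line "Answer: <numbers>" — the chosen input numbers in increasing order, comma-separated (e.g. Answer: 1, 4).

input #1 (p=5, t=7, y=1): events B1->T, B2->T, B3->T, B5->T, B6->F; covers B1=T, B2=T, B3=T, B5=T, B6=F
input #2 (p=6, t=4, y=5): events B1->F, B2->F, B3->T, B5->T, B6->F; covers B1=F, B2=F, B3=T, B5=T, B6=F
input #3 (p=6, t=6, y=7): events B1->F, B2->F, B3->T, B5->T, B6->T; covers B1=F, B2=F, B3=T, B5=T, B6=T
input #4 (p=5, t=3, y=5): events B1->F, B2->F, B3->T, B5->T, B6->F; covers B1=F, B2=F, B3=T, B5=T, B6=F
input #5 (p=6, t=3, y=3): events B1->F, B2->F, B3->T, B5->F, B8->S, B7->F, B9->F; covers B1=F, B2=F, B3=T, B5=F, B7=F, B8=S, B9=F
input #6 (p=6, t=4, y=1): events B1->F, B2->F, B3->T, B5->T, B6->F; covers B1=F, B2=F, B3=T, B5=T, B6=F
input #7 (p=3, t=6, y=4): events B1->F, B2->F, B3->T, B5->T, B6->F; covers B1=F, B2=F, B3=T, B5=T, B6=F
input #8 (p=4, t=3, y=7): events B1->F, B2->F, B3->T, B5->T, B6->T; covers B1=F, B2=F, B3=T, B5=T, B6=T
input #9 (p=3, t=2, y=7): events B1->F, B2->F, B3->T, B5->T, B6->T; covers B1=F, B2=F, B3=T, B5=T, B6=T
input #10 (p=5, t=5, y=3): events B1->F, B2->F, B3->T, B5->F, B8->E, B7->F, B9->F; covers B1=F, B2=F, B3=T, B5=F, B7=F, B8=E, B9=F
pool-wide coverage (13 outcomes): B1=T, B1=F, B2=T, B2=F, B3=T, B5=T, B5=F, B6=T, B6=F, B7=F, B8=S, B8=E, B9=F
no size-1 subset reaches all 13 outcomes (best union: 7/13)
no size-2 subset reaches all 13 outcomes (best union: 11/13)
no size-3 subset reaches all 13 outcomes (best union: 12/13)
inputs {1, 3, 5, 10} (size 4) cover everything; no size-4 subset with a lexicographically smaller index list covers all 13

Answer: 1, 3, 5, 10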